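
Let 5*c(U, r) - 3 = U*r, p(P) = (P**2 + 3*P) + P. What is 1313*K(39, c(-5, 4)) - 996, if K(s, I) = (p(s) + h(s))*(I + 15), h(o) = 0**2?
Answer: 127705278/5 ≈ 2.5541e+7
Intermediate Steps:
p(P) = P**2 + 4*P
h(o) = 0
c(U, r) = 3/5 + U*r/5 (c(U, r) = 3/5 + (U*r)/5 = 3/5 + U*r/5)
K(s, I) = s*(4 + s)*(15 + I) (K(s, I) = (s*(4 + s) + 0)*(I + 15) = (s*(4 + s))*(15 + I) = s*(4 + s)*(15 + I))
1313*K(39, c(-5, 4)) - 996 = 1313*(39*(4 + 39)*(15 + (3/5 + (1/5)*(-5)*4))) - 996 = 1313*(39*43*(15 + (3/5 - 4))) - 996 = 1313*(39*43*(15 - 17/5)) - 996 = 1313*(39*43*(58/5)) - 996 = 1313*(97266/5) - 996 = 127710258/5 - 996 = 127705278/5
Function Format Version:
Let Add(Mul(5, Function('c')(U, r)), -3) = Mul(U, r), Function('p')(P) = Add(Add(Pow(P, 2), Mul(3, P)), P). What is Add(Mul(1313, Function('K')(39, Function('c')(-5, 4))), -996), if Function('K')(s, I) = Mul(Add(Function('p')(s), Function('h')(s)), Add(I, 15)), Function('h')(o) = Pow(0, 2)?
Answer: Rational(127705278, 5) ≈ 2.5541e+7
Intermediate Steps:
Function('p')(P) = Add(Pow(P, 2), Mul(4, P))
Function('h')(o) = 0
Function('c')(U, r) = Add(Rational(3, 5), Mul(Rational(1, 5), U, r)) (Function('c')(U, r) = Add(Rational(3, 5), Mul(Rational(1, 5), Mul(U, r))) = Add(Rational(3, 5), Mul(Rational(1, 5), U, r)))
Function('K')(s, I) = Mul(s, Add(4, s), Add(15, I)) (Function('K')(s, I) = Mul(Add(Mul(s, Add(4, s)), 0), Add(I, 15)) = Mul(Mul(s, Add(4, s)), Add(15, I)) = Mul(s, Add(4, s), Add(15, I)))
Add(Mul(1313, Function('K')(39, Function('c')(-5, 4))), -996) = Add(Mul(1313, Mul(39, Add(4, 39), Add(15, Add(Rational(3, 5), Mul(Rational(1, 5), -5, 4))))), -996) = Add(Mul(1313, Mul(39, 43, Add(15, Add(Rational(3, 5), -4)))), -996) = Add(Mul(1313, Mul(39, 43, Add(15, Rational(-17, 5)))), -996) = Add(Mul(1313, Mul(39, 43, Rational(58, 5))), -996) = Add(Mul(1313, Rational(97266, 5)), -996) = Add(Rational(127710258, 5), -996) = Rational(127705278, 5)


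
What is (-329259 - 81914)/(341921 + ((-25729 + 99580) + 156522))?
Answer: -411173/572294 ≈ -0.71846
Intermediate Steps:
(-329259 - 81914)/(341921 + ((-25729 + 99580) + 156522)) = -411173/(341921 + (73851 + 156522)) = -411173/(341921 + 230373) = -411173/572294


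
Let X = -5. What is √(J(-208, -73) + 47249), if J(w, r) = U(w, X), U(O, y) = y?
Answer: 2*√11811 ≈ 217.36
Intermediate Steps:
J(w, r) = -5
√(J(-208, -73) + 47249) = √(-5 + 47249) = √47244 = 2*√11811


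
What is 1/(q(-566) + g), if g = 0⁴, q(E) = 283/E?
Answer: -2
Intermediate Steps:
g = 0
1/(q(-566) + g) = 1/(283/(-566) + 0) = 1/(283*(-1/566) + 0) = 1/(-½ + 0) = 1/(-½) = -2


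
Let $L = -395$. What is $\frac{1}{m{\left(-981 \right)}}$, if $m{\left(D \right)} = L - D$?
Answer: $\frac{1}{586} \approx 0.0017065$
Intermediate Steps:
$m{\left(D \right)} = -395 - D$
$\frac{1}{m{\left(-981 \right)}} = \frac{1}{-395 - -981} = \frac{1}{-395 + 981} = \frac{1}{586}$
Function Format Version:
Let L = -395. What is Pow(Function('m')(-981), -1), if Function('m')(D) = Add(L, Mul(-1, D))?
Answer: Rational(1, 586) ≈ 0.0017065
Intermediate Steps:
Function('m')(D) = Add(-395, Mul(-1, D))
Pow(Function('m')(-981), -1) = Pow(Add(-395, Mul(-1, -981)), -1) = Pow(Add(-395, 981), -1) = Pow(586, -1) = Rational(1, 586)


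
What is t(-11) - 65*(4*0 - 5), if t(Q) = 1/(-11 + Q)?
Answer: 7149/22 ≈ 324.95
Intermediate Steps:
t(-11) - 65*(4*0 - 5) = 1/(-11 - 11) - 65*(4*0 - 5) = 1/(-22) - 65*(0 - 5) = -1/22 - 65*(-5) = -1/22 + 325 = 7149/22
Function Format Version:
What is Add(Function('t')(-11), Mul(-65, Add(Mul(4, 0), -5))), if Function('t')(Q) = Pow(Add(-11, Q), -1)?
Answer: Rational(7149, 22) ≈ 324.95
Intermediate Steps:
Add(Function('t')(-11), Mul(-65, Add(Mul(4, 0), -5))) = Add(Pow(Add(-11, -11), -1), Mul(-65, Add(Mul(4, 0), -5))) = Add(Pow(-22, -1), Mul(-65, Add(0, -5))) = Add(Rational(-1, 22), Mul(-65, -5)) = Add(Rational(-1, 22), 325) = Rational(7149, 22)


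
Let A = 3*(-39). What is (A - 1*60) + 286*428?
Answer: 122231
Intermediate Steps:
A = -117
(A - 1*60) + 286*428 = (-117 - 1*60) + 286*428 = (-117 - 60) + 122408 = -177 + 122408 = 122231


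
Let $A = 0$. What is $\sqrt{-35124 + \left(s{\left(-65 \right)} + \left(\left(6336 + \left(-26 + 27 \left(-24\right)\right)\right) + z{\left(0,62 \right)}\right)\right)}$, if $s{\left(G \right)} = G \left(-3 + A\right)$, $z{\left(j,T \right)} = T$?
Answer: $3 i \sqrt{3245} \approx 170.89 i$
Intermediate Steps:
$s{\left(G \right)} = - 3 G$ ($s{\left(G \right)} = G \left(-3 + 0\right) = G \left(-3\right) = - 3 G$)
$\sqrt{-35124 + \left(s{\left(-65 \right)} + \left(\left(6336 + \left(-26 + 27 \left(-24\right)\right)\right) + z{\left(0,62 \right)}\right)\right)} = \sqrt{-35124 + \left(\left(-3\right) \left(-65\right) + \left(\left(6336 + \left(-26 + 27 \left(-24\right)\right)\right) + 62\right)\right)} = \sqrt{-35124 + \left(195 + \left(\left(6336 - 674\right) + 62\right)\right)} = \sqrt{-35124 + \left(195 + \left(5662 + 62\right)\right)} = \sqrt{-35124 + \left(195 + 5724\right)} = \sqrt{-35124 + 5919} = \sqrt{-29205} = 3 i \sqrt{3245}$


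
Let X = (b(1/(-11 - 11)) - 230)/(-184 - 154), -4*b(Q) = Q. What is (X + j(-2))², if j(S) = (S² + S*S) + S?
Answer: 39482882209/884705536 ≈ 44.628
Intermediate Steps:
j(S) = S + 2*S² (j(S) = (S² + S²) + S = 2*S² + S = S + 2*S²)
b(Q) = -Q/4
X = 20239/29744 (X = (-1/(4*(-11 - 11)) - 230)/(-184 - 154) = (-¼/(-22) - 230)/(-338) = (-¼*(-1/22) - 230)*(-1/338) = (1/88 - 230)*(-1/338) = -20239/88*(-1/338) = 20239/29744 ≈ 0.68044)
(X + j(-2))² = (20239/29744 - 2*(1 + 2*(-2)))² = (20239/29744 - 2*(1 - 4))² = (20239/29744 - 2*(-3))² = (20239/29744 + 6)² = (198703/29744)² = 39482882209/884705536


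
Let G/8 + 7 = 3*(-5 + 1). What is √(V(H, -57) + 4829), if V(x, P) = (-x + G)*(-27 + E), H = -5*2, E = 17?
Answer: √6249 ≈ 79.051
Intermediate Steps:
G = -152 (G = -56 + 8*(3*(-5 + 1)) = -56 + 8*(3*(-4)) = -56 + 8*(-12) = -56 - 96 = -152)
H = -10
V(x, P) = 1520 + 10*x (V(x, P) = (-x - 152)*(-27 + 17) = (-152 - x)*(-10) = 1520 + 10*x)
√(V(H, -57) + 4829) = √((1520 + 10*(-10)) + 4829) = √((1520 - 100) + 4829) = √(1420 + 4829) = √6249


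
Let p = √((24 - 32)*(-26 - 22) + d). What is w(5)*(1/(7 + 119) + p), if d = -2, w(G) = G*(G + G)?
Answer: 25/63 + 50*√382 ≈ 977.64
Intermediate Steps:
w(G) = 2*G² (w(G) = G*(2*G) = 2*G²)
p = √382 (p = √((24 - 32)*(-26 - 22) - 2) = √(-8*(-48) - 2) = √(384 - 2) = √382 ≈ 19.545)
w(5)*(1/(7 + 119) + p) = (2*5²)*(1/(7 + 119) + √382) = (2*25)*(1/126 + √382) = 50*(1/126 + √382) = 25/63 + 50*√382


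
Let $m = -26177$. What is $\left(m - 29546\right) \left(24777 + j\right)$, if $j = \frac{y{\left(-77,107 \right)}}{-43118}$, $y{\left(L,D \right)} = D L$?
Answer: $- \frac{59531272809775}{43118} \approx -1.3807 \cdot 10^{9}$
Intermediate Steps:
$j = \frac{8239}{43118}$ ($j = \frac{107 \left(-77\right)}{-43118} = \left(-8239\right) \left(- \frac{1}{43118}\right) = \frac{8239}{43118} \approx 0.19108$)
$\left(m - 29546\right) \left(24777 + j\right) = \left(-26177 - 29546\right) \left(24777 + \frac{8239}{43118}\right) = \left(-55723\right) \frac{1068342925}{43118} = - \frac{59531272809775}{43118}$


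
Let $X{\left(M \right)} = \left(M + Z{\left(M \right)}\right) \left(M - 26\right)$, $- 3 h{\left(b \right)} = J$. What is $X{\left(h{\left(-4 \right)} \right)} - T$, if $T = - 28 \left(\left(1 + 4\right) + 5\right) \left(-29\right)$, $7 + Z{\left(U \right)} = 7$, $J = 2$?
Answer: $- \frac{72920}{9} \approx -8102.2$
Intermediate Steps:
$Z{\left(U \right)} = 0$ ($Z{\left(U \right)} = -7 + 7 = 0$)
$T = 8120$ ($T = - 28 \left(5 + 5\right) \left(-29\right) = \left(-28\right) 10 \left(-29\right) = \left(-280\right) \left(-29\right) = 8120$)
$h{\left(b \right)} = - \frac{2}{3}$ ($h{\left(b \right)} = \left(- \frac{1}{3}\right) 2 = - \frac{2}{3}$)
$X{\left(M \right)} = M \left(-26 + M\right)$ ($X{\left(M \right)} = \left(M + 0\right) \left(M - 26\right) = M \left(-26 + M\right)$)
$X{\left(h{\left(-4 \right)} \right)} - T = - \frac{2 \left(-26 - \frac{2}{3}\right)}{3} - 8120 = \left(- \frac{2}{3}\right) \left(- \frac{80}{3}\right) - 8120 = \frac{160}{9} - 8120 = - \frac{72920}{9}$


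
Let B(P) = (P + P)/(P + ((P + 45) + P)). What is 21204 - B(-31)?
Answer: 508865/24 ≈ 21203.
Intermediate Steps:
B(P) = 2*P/(45 + 3*P) (B(P) = (2*P)/(P + ((45 + P) + P)) = (2*P)/(P + (45 + 2*P)) = (2*P)/(45 + 3*P) = 2*P/(45 + 3*P))
21204 - B(-31) = 21204 - 2*(-31)/(3*(15 - 31)) = 21204 - 2*(-31)/(3*(-16)) = 21204 - 2*(-31)*(-1)/(3*16) = 21204 - 1*31/24 = 21204 - 31/24 = 508865/24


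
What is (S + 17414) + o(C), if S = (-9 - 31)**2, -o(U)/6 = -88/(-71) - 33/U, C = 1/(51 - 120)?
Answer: 379464/71 ≈ 5344.6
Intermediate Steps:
C = -1/69 (C = 1/(-69) = -1/69 ≈ -0.014493)
o(U) = -528/71 + 198/U (o(U) = -6*(-88/(-71) - 33/U) = -6*(-88*(-1/71) - 33/U) = -6*(88/71 - 33/U) = -528/71 + 198/U)
S = 1600 (S = (-40)**2 = 1600)
(S + 17414) + o(C) = (1600 + 17414) + (-528/71 + 198/(-1/69)) = 19014 + (-528/71 + 198*(-69)) = 19014 + (-528/71 - 13662) = 19014 - 970530/71 = 379464/71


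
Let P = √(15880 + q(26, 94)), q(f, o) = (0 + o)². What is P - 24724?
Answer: -24724 + 2*√6179 ≈ -24567.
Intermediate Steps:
q(f, o) = o²
P = 2*√6179 (P = √(15880 + 94²) = √(15880 + 8836) = √24716 = 2*√6179 ≈ 157.21)
P - 24724 = 2*√6179 - 24724 = -24724 + 2*√6179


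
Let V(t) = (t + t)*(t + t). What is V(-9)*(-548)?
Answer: -177552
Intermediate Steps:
V(t) = 4*t**2 (V(t) = (2*t)*(2*t) = 4*t**2)
V(-9)*(-548) = (4*(-9)**2)*(-548) = (4*81)*(-548) = 324*(-548) = -177552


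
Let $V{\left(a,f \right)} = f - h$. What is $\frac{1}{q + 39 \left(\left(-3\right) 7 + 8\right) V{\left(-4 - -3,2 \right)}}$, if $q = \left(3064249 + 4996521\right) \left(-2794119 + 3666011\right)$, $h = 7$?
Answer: $\frac{1}{7028120879375} \approx 1.4229 \cdot 10^{-13}$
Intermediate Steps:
$V{\left(a,f \right)} = -7 + f$ ($V{\left(a,f \right)} = f - 7 = -7 + f$)
$q = 7028120876840$ ($q = 8060770 \cdot 871892 = 7028120876840$)
$\frac{1}{q + 39 \left(\left(-3\right) 7 + 8\right) V{\left(-4 - -3,2 \right)}} = \frac{1}{7028120876840 + 39 \left(\left(-3\right) 7 + 8\right) \left(-7 + 2\right)} = \frac{1}{7028120876840 + 39 \left(-21 + 8\right) \left(-5\right)} = \frac{1}{7028120876840 + 39 \left(-13\right) \left(-5\right)} = \frac{1}{7028120876840 - -2535} = \frac{1}{7028120876840 + 2535} = \frac{1}{7028120879375}$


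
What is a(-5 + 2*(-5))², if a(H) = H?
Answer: 225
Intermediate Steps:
a(-5 + 2*(-5))² = (-5 + 2*(-5))² = (-5 - 10)² = (-15)² = 225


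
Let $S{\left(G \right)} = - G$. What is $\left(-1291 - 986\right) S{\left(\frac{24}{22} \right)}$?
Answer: $2484$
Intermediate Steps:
$\left(-1291 - 986\right) S{\left(\frac{24}{22} \right)} = \left(-1291 - 986\right) \left(- \frac{24}{22}\right) = - 2277 \left(- \frac{24}{22}\right) = - 2277 \left(\left(-1\right) \frac{12}{11}\right) = \left(-2277\right) \left(- \frac{12}{11}\right) = 2484$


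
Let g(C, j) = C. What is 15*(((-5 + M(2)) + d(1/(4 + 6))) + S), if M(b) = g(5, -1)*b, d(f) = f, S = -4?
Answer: 33/2 ≈ 16.500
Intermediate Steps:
M(b) = 5*b
15*(((-5 + M(2)) + d(1/(4 + 6))) + S) = 15*(((-5 + 5*2) + 1/(4 + 6)) - 4) = 15*(((-5 + 10) + 1/10) - 4) = 15*((5 + 1/10) - 4) = 15*(51/10 - 4) = 15*(11/10) = 33/2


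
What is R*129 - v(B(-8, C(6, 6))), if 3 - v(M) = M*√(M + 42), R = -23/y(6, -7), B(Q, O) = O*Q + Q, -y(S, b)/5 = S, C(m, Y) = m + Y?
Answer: 959/10 - 104*I*√62 ≈ 95.9 - 818.9*I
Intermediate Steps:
C(m, Y) = Y + m
y(S, b) = -5*S
B(Q, O) = Q + O*Q
R = 23/30 (R = -23/((-5*6)) = -23/(-30) = -23*(-1/30) = 23/30 ≈ 0.76667)
v(M) = 3 - M*√(42 + M) (v(M) = 3 - M*√(M + 42) = 3 - M*√(42 + M))
R*129 - v(B(-8, C(6, 6))) = (23/30)*129 - (3 - (-8*(1 + (6 + 6)))*√(42 - 8*(1 + (6 + 6)))) = 989/10 - (3 - (-8*(1 + 12))*√(42 - 8*(1 + 12))) = 989/10 - (3 - (-8*13)*√(42 - 8*13)) = 989/10 - (3 - 1*(-104)*√(42 - 104)) = 989/10 - (3 - 1*(-104)*√(-62)) = 989/10 - (3 - 1*(-104)*I*√62) = 989/10 - (3 + 104*I*√62) = 989/10 + (-3 - 104*I*√62) = 959/10 - 104*I*√62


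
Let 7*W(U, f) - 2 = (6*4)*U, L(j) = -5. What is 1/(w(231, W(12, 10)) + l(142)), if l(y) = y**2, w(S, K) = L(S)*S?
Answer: 1/19009 ≈ 5.2607e-5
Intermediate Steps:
W(U, f) = 2/7 + 24*U/7 (W(U, f) = 2/7 + ((6*4)*U)/7 = 2/7 + (24*U)/7 = 2/7 + 24*U/7)
w(S, K) = -5*S
1/(w(231, W(12, 10)) + l(142)) = 1/(-5*231 + 142**2) = 1/(-1155 + 20164) = 1/19009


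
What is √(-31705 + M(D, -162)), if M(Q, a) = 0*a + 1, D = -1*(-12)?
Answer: 2*I*√7926 ≈ 178.06*I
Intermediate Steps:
D = 12
M(Q, a) = 1 (M(Q, a) = 0 + 1 = 1)
√(-31705 + M(D, -162)) = √(-31705 + 1) = √(-31704) = 2*I*√7926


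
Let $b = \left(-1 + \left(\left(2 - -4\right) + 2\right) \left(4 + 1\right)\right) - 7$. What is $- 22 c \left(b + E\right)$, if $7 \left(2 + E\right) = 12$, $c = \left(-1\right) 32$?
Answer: $\frac{156288}{7} \approx 22327.0$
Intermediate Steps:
$c = -32$
$E = - \frac{2}{7}$ ($E = -2 + \frac{1}{7} \cdot 12 = -2 + \frac{12}{7} = - \frac{2}{7} \approx -0.28571$)
$b = 32$ ($b = \left(-1 + \left(\left(2 + 4\right) + 2\right) 5\right) - 7 = \left(-1 + \left(6 + 2\right) 5\right) - 7 = \left(-1 + 8 \cdot 5\right) - 7 = \left(-1 + 40\right) - 7 = 39 - 7 = 32$)
$- 22 c \left(b + E\right) = \left(-22\right) \left(-32\right) \left(32 - \frac{2}{7}\right) = 704 \cdot \frac{222}{7} = \frac{156288}{7}$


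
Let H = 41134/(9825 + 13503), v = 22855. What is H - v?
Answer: -266560153/11664 ≈ -22853.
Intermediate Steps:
H = 20567/11664 (H = 41134/23328 = 41134*(1/23328) = 20567/11664 ≈ 1.7633)
H - v = 20567/11664 - 1*22855 = 20567/11664 - 22855 = -266560153/11664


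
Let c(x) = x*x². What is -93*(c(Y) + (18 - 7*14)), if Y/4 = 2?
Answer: -40176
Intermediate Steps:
Y = 8 (Y = 4*2 = 8)
c(x) = x³
-93*(c(Y) + (18 - 7*14)) = -93*(8³ + (18 - 7*14)) = -93*(512 + (18 - 98)) = -93*(512 - 80) = -93*432 = -40176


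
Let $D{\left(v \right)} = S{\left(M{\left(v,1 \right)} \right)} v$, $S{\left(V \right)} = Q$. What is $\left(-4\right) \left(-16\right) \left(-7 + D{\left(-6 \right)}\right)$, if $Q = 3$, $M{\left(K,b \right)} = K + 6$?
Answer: $-1600$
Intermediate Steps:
$M{\left(K,b \right)} = 6 + K$
$S{\left(V \right)} = 3$
$D{\left(v \right)} = 3 v$
$\left(-4\right) \left(-16\right) \left(-7 + D{\left(-6 \right)}\right) = \left(-4\right) \left(-16\right) \left(-7 + 3 \left(-6\right)\right) = 64 \left(-7 - 18\right) = 64 \left(-25\right) = -1600$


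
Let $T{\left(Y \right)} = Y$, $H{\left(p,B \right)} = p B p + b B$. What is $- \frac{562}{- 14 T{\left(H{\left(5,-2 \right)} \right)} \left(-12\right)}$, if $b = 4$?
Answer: $\frac{281}{4872} \approx 0.057676$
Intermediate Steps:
$H{\left(p,B \right)} = 4 B + B p^{2}$ ($H{\left(p,B \right)} = p B p + 4 B = B p p + 4 B = B p^{2} + 4 B = 4 B + B p^{2}$)
$- \frac{562}{- 14 T{\left(H{\left(5,-2 \right)} \right)} \left(-12\right)} = - \frac{562}{- 14 \left(- 2 \left(4 + 5^{2}\right)\right) \left(-12\right)} = - \frac{562}{- 14 \left(- 2 \left(4 + 25\right)\right) \left(-12\right)} = - \frac{562}{- 14 \left(\left(-2\right) 29\right) \left(-12\right)} = - \frac{562}{\left(-14\right) \left(-58\right) \left(-12\right)} = - \frac{562}{812 \left(-12\right)} = - \frac{562}{-9744} = \left(-562\right) \left(- \frac{1}{9744}\right) = \frac{281}{4872}$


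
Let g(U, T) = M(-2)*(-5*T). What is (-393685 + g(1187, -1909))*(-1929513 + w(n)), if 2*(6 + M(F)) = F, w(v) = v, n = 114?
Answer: 888488239500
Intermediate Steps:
M(F) = -6 + F/2
g(U, T) = 35*T (g(U, T) = (-6 + (1/2)*(-2))*(-5*T) = (-6 - 1)*(-5*T) = -(-35)*T = 35*T)
(-393685 + g(1187, -1909))*(-1929513 + w(n)) = (-393685 + 35*(-1909))*(-1929513 + 114) = (-393685 - 66815)*(-1929399) = -460500*(-1929399) = 888488239500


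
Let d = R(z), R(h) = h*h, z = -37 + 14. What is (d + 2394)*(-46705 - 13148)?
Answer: -174950319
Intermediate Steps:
z = -23
R(h) = h²
d = 529 (d = (-23)² = 529)
(d + 2394)*(-46705 - 13148) = (529 + 2394)*(-46705 - 13148) = 2923*(-59853) = -174950319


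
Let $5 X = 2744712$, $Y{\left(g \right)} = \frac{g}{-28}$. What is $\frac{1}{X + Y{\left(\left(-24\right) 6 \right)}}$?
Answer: $\frac{35}{19213164} \approx 1.8217 \cdot 10^{-6}$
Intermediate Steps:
$Y{\left(g \right)} = - \frac{g}{28}$ ($Y{\left(g \right)} = g \left(- \frac{1}{28}\right) = - \frac{g}{28}$)
$X = \frac{2744712}{5}$ ($X = \frac{1}{5} \cdot 2744712 = \frac{2744712}{5} \approx 5.4894 \cdot 10^{5}$)
$\frac{1}{X + Y{\left(\left(-24\right) 6 \right)}} = \frac{1}{\frac{2744712}{5} - \frac{\left(-24\right) 6}{28}} = \frac{1}{\frac{2744712}{5} - - \frac{36}{7}} = \frac{1}{\frac{2744712}{5} + \frac{36}{7}} = \frac{1}{\frac{19213164}{35}} = \frac{35}{19213164}$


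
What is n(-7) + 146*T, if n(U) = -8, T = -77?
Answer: -11250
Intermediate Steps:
n(-7) + 146*T = -8 + 146*(-77) = -8 - 11242 = -11250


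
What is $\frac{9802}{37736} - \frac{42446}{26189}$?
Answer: $- \frac{672518839}{494134052} \approx -1.361$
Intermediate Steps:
$\frac{9802}{37736} - \frac{42446}{26189} = 9802 \cdot \frac{1}{37736} - \frac{42446}{26189} = \frac{4901}{18868} - \frac{42446}{26189} = - \frac{672518839}{494134052}$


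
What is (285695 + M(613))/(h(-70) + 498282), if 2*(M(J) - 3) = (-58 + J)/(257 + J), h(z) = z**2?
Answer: 33141005/58369112 ≈ 0.56778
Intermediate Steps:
M(J) = 3 + (-58 + J)/(2*(257 + J)) (M(J) = 3 + ((-58 + J)/(257 + J))/2 = 3 + (-58 + J)/(2*(257 + J)))
(285695 + M(613))/(h(-70) + 498282) = (285695 + 7*(212 + 613)/(2*(257 + 613)))/((-70)**2 + 498282) = (285695 + (7/2)*825/870)/(4900 + 498282) = (285695 + (7/2)*(1/870)*825)/503182 = (285695 + 385/116)*(1/503182) = (33141005/116)*(1/503182) = 33141005/58369112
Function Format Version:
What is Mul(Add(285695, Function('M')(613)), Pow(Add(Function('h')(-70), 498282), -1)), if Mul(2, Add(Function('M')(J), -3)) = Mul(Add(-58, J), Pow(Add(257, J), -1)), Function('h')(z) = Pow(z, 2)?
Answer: Rational(33141005, 58369112) ≈ 0.56778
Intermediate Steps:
Function('M')(J) = Add(3, Mul(Rational(1, 2), Pow(Add(257, J), -1), Add(-58, J))) (Function('M')(J) = Add(3, Mul(Rational(1, 2), Mul(Add(-58, J), Pow(Add(257, J), -1)))) = Add(3, Mul(Rational(1, 2), Mul(Pow(Add(257, J), -1), Add(-58, J)))) = Add(3, Mul(Rational(1, 2), Pow(Add(257, J), -1), Add(-58, J))))
Mul(Add(285695, Function('M')(613)), Pow(Add(Function('h')(-70), 498282), -1)) = Mul(Add(285695, Mul(Rational(7, 2), Pow(Add(257, 613), -1), Add(212, 613))), Pow(Add(Pow(-70, 2), 498282), -1)) = Mul(Add(285695, Mul(Rational(7, 2), Pow(870, -1), 825)), Pow(Add(4900, 498282), -1)) = Mul(Add(285695, Mul(Rational(7, 2), Rational(1, 870), 825)), Pow(503182, -1)) = Mul(Add(285695, Rational(385, 116)), Rational(1, 503182)) = Mul(Rational(33141005, 116), Rational(1, 503182)) = Rational(33141005, 58369112)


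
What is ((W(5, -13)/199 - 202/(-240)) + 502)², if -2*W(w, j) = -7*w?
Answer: 144239115181681/570254400 ≈ 2.5294e+5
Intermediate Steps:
W(w, j) = 7*w/2 (W(w, j) = -(-7)*w/2 = 7*w/2)
((W(5, -13)/199 - 202/(-240)) + 502)² = ((((7/2)*5)/199 - 202/(-240)) + 502)² = (((35/2)*(1/199) - 202*(-1/240)) + 502)² = ((35/398 + 101/120) + 502)² = (22199/23880 + 502)² = (12009959/23880)² = 144239115181681/570254400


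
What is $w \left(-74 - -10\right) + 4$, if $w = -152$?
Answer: $9732$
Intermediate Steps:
$w \left(-74 - -10\right) + 4 = - 152 \left(-74 - -10\right) + 4 = - 152 \left(-74 + 10\right) + 4 = \left(-152\right) \left(-64\right) + 4 = 9728 + 4 = 9732$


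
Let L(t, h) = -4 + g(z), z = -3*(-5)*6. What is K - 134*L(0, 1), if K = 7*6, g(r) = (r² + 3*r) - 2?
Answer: -1120734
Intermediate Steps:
z = 90 (z = 15*6 = 90)
g(r) = -2 + r² + 3*r
K = 42
L(t, h) = 8364 (L(t, h) = -4 + (-2 + 90² + 3*90) = -4 + (-2 + 8100 + 270) = -4 + 8368 = 8364)
K - 134*L(0, 1) = 42 - 134*8364 = 42 - 1120776 = -1120734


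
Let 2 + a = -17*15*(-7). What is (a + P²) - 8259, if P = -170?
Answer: 22424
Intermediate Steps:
a = 1783 (a = -2 - 17*15*(-7) = -2 - 255*(-7) = -2 + 1785 = 1783)
(a + P²) - 8259 = (1783 + (-170)²) - 8259 = (1783 + 28900) - 8259 = 30683 - 8259 = 22424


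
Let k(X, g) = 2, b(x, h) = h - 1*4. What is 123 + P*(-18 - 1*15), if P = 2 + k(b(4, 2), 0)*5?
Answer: -273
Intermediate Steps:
b(x, h) = -4 + h (b(x, h) = h - 4 = -4 + h)
P = 12 (P = 2 + 2*5 = 2 + 10 = 12)
123 + P*(-18 - 1*15) = 123 + 12*(-18 - 1*15) = 123 + 12*(-18 - 15) = 123 + 12*(-33) = 123 - 396 = -273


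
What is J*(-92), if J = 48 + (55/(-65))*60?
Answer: 3312/13 ≈ 254.77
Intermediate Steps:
J = -36/13 (J = 48 + (55*(-1/65))*60 = 48 - 11/13*60 = 48 - 660/13 = -36/13 ≈ -2.7692)
J*(-92) = -36/13*(-92) = 3312/13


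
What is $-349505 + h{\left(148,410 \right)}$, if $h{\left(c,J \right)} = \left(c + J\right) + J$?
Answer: $-348537$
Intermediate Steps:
$h{\left(c,J \right)} = c + 2 J$ ($h{\left(c,J \right)} = \left(J + c\right) + J = c + 2 J$)
$-349505 + h{\left(148,410 \right)} = -349505 + \left(148 + 2 \cdot 410\right) = -349505 + \left(148 + 820\right) = -349505 + 968 = -348537$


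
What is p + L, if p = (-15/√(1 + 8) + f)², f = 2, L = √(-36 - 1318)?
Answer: 9 + I*√1354 ≈ 9.0 + 36.797*I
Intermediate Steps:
L = I*√1354 (L = √(-1354) = I*√1354 ≈ 36.797*I)
p = 9 (p = (-15/√(1 + 8) + 2)² = (-15/(√9) + 2)² = (-15/3 + 2)² = (-15*⅓ + 2)² = (-5 + 2)² = (-3)² = 9)
p + L = 9 + I*√1354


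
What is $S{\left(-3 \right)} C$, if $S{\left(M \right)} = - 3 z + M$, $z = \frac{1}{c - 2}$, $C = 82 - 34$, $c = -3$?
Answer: $- \frac{576}{5} \approx -115.2$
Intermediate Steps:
$C = 48$ ($C = 82 - 34 = 48$)
$z = - \frac{1}{5}$ ($z = \frac{1}{-3 - 2} = \frac{1}{-5} = - \frac{1}{5} \approx -0.2$)
$S{\left(M \right)} = \frac{3}{5} + M$ ($S{\left(M \right)} = \left(-3\right) \left(- \frac{1}{5}\right) + M = \frac{3}{5} + M$)
$S{\left(-3 \right)} C = \left(\frac{3}{5} - 3\right) 48 = \left(- \frac{12}{5}\right) 48 = - \frac{576}{5}$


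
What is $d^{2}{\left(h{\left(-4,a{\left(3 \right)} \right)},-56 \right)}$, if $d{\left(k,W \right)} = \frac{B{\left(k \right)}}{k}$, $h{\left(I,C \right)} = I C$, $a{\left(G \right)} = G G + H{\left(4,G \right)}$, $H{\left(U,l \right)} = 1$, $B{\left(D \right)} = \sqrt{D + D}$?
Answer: $- \frac{1}{20} \approx -0.05$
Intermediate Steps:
$B{\left(D \right)} = \sqrt{2} \sqrt{D}$ ($B{\left(D \right)} = \sqrt{2 D} = \sqrt{2} \sqrt{D}$)
$a{\left(G \right)} = 1 + G^{2}$ ($a{\left(G \right)} = G G + 1 = G^{2} + 1 = 1 + G^{2}$)
$h{\left(I,C \right)} = C I$
$d{\left(k,W \right)} = \frac{\sqrt{2}}{\sqrt{k}}$ ($d{\left(k,W \right)} = \frac{\sqrt{2} \sqrt{k}}{k} = \frac{\sqrt{2}}{\sqrt{k}}$)
$d^{2}{\left(h{\left(-4,a{\left(3 \right)} \right)},-56 \right)} = \left(\frac{\sqrt{2}}{2 i \sqrt{1 + 3^{2}}}\right)^{2} = \left(\frac{\sqrt{2}}{2 i \sqrt{1 + 9}}\right)^{2} = \left(\frac{\sqrt{2}}{2 i \sqrt{10}}\right)^{2} = \left(\sqrt{2} \left(- \frac{i \sqrt{10}}{20}\right)\right)^{2} = \left(- \frac{i \sqrt{5}}{10}\right)^{2} = - \frac{1}{20}$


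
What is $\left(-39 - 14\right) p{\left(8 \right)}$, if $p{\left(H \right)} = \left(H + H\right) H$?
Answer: $-6784$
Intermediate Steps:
$p{\left(H \right)} = 2 H^{2}$ ($p{\left(H \right)} = 2 H H = 2 H^{2}$)
$\left(-39 - 14\right) p{\left(8 \right)} = \left(-39 - 14\right) 2 \cdot 8^{2} = - 53 \cdot 2 \cdot 64 = \left(-53\right) 128 = -6784$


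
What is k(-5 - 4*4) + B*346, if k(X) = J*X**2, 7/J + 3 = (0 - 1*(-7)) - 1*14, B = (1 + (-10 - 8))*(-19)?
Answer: 1114493/10 ≈ 1.1145e+5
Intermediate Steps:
B = 323 (B = (1 - 18)*(-19) = -17*(-19) = 323)
J = -7/10 (J = 7/(-3 + ((0 - 1*(-7)) - 1*14)) = 7/(-3 + ((0 + 7) - 14)) = 7/(-3 + (7 - 14)) = 7/(-3 - 7) = 7/(-10) = 7*(-1/10) = -7/10 ≈ -0.70000)
k(X) = -7*X**2/10
k(-5 - 4*4) + B*346 = -7*(-5 - 4*4)**2/10 + 323*346 = -7*(-5 - 16)**2/10 + 111758 = -7/10*(-21)**2 + 111758 = -7/10*441 + 111758 = -3087/10 + 111758 = 1114493/10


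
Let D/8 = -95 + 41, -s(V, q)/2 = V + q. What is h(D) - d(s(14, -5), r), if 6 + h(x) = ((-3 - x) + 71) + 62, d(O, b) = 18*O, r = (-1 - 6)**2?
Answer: 880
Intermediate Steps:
s(V, q) = -2*V - 2*q (s(V, q) = -2*(V + q) = -2*V - 2*q)
r = 49 (r = (-7)**2 = 49)
D = -432 (D = 8*(-95 + 41) = 8*(-54) = -432)
h(x) = 124 - x (h(x) = -6 + (((-3 - x) + 71) + 62) = -6 + ((68 - x) + 62) = -6 + (130 - x) = 124 - x)
h(D) - d(s(14, -5), r) = (124 - 1*(-432)) - 18*(-2*14 - 2*(-5)) = (124 + 432) - 18*(-28 + 10) = 556 - 18*(-18) = 556 - 1*(-324) = 556 + 324 = 880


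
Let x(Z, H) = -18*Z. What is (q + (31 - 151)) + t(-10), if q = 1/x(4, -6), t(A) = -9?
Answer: -9289/72 ≈ -129.01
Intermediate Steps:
q = -1/72 (q = 1/(-18*4) = 1/(-72) = -1/72 ≈ -0.013889)
(q + (31 - 151)) + t(-10) = (-1/72 + (31 - 151)) - 9 = (-1/72 - 120) - 9 = -8641/72 - 9 = -9289/72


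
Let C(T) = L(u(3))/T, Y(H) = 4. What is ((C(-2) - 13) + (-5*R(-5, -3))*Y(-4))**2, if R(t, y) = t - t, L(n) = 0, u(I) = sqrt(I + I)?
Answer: 169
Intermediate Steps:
u(I) = sqrt(2)*sqrt(I) (u(I) = sqrt(2*I) = sqrt(2)*sqrt(I))
C(T) = 0 (C(T) = 0/T = 0)
R(t, y) = 0
((C(-2) - 13) + (-5*R(-5, -3))*Y(-4))**2 = ((0 - 13) - 5*0*4)**2 = (-13 + 0*4)**2 = (-13 + 0)**2 = (-13)**2 = 169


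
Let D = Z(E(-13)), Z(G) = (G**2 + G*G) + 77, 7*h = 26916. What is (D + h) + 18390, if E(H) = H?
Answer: 158551/7 ≈ 22650.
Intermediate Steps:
h = 26916/7 (h = (1/7)*26916 = 26916/7 ≈ 3845.1)
Z(G) = 77 + 2*G**2 (Z(G) = (G**2 + G**2) + 77 = 2*G**2 + 77 = 77 + 2*G**2)
D = 415 (D = 77 + 2*(-13)**2 = 77 + 2*169 = 77 + 338 = 415)
(D + h) + 18390 = (415 + 26916/7) + 18390 = 29821/7 + 18390 = 158551/7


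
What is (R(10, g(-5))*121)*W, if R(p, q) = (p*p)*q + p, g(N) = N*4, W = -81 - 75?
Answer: 37563240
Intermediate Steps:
W = -156
g(N) = 4*N
R(p, q) = p + q*p² (R(p, q) = p²*q + p = q*p² + p = p + q*p²)
(R(10, g(-5))*121)*W = ((10*(1 + 10*(4*(-5))))*121)*(-156) = ((10*(1 + 10*(-20)))*121)*(-156) = ((10*(1 - 200))*121)*(-156) = ((10*(-199))*121)*(-156) = -1990*121*(-156) = -240790*(-156) = 37563240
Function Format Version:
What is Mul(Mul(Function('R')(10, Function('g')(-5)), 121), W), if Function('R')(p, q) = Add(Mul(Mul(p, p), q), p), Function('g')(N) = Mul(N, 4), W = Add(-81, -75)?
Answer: 37563240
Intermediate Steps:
W = -156
Function('g')(N) = Mul(4, N)
Function('R')(p, q) = Add(p, Mul(q, Pow(p, 2))) (Function('R')(p, q) = Add(Mul(Pow(p, 2), q), p) = Add(Mul(q, Pow(p, 2)), p) = Add(p, Mul(q, Pow(p, 2))))
Mul(Mul(Function('R')(10, Function('g')(-5)), 121), W) = Mul(Mul(Mul(10, Add(1, Mul(10, Mul(4, -5)))), 121), -156) = Mul(Mul(Mul(10, Add(1, Mul(10, -20))), 121), -156) = Mul(Mul(Mul(10, Add(1, -200)), 121), -156) = Mul(Mul(Mul(10, -199), 121), -156) = Mul(Mul(-1990, 121), -156) = Mul(-240790, -156) = 37563240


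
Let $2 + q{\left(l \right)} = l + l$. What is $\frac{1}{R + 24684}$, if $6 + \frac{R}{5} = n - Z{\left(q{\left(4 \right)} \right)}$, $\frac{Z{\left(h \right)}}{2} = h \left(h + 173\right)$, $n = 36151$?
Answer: $\frac{1}{194669} \approx 5.1369 \cdot 10^{-6}$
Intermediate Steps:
$q{\left(l \right)} = -2 + 2 l$ ($q{\left(l \right)} = -2 + \left(l + l\right) = -2 + 2 l$)
$Z{\left(h \right)} = 2 h \left(173 + h\right)$ ($Z{\left(h \right)} = 2 h \left(h + 173\right) = 2 h \left(173 + h\right)$)
$R = 169985$ ($R = -30 + 5 \left(36151 - 2 \left(-2 + 2 \cdot 4\right) \left(173 + \left(-2 + 2 \cdot 4\right)\right)\right) = -30 + 5 \left(36151 - 2 \left(-2 + 8\right) \left(173 + \left(-2 + 8\right)\right)\right) = -30 + 5 \left(36151 - 2 \cdot 6 \left(173 + 6\right)\right) = -30 + 5 \left(36151 - 2 \cdot 6 \cdot 179\right) = -30 + 5 \left(36151 - 2148\right) = -30 + 5 \cdot 34003 = -30 + 170015 = 169985$)
$\frac{1}{R + 24684} = \frac{1}{169985 + 24684} = \frac{1}{194669}$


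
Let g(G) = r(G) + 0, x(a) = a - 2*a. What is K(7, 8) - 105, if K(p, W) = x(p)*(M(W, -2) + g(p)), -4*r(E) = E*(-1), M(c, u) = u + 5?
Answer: -553/4 ≈ -138.25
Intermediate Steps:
x(a) = -a
M(c, u) = 5 + u
r(E) = E/4 (r(E) = -E*(-1)/4 = -(-1)*E/4 = E/4)
g(G) = G/4 (g(G) = G/4 + 0 = G/4)
K(p, W) = -p*(3 + p/4) (K(p, W) = (-p)*((5 - 2) + p/4) = (-p)*(3 + p/4) = -p*(3 + p/4))
K(7, 8) - 105 = -¼*7*(12 + 7) - 105 = -¼*7*19 - 105 = -133/4 - 105 = -553/4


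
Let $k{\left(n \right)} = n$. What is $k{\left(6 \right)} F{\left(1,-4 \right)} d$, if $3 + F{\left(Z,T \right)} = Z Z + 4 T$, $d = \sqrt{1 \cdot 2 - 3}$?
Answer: $- 108 i \approx - 108.0 i$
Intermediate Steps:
$d = i$ ($d = \sqrt{2 - 3} = \sqrt{-1} = i \approx 1.0 i$)
$F{\left(Z,T \right)} = -3 + Z^{2} + 4 T$ ($F{\left(Z,T \right)} = -3 + \left(Z Z + 4 T\right) = -3 + \left(Z^{2} + 4 T\right) = -3 + Z^{2} + 4 T$)
$k{\left(6 \right)} F{\left(1,-4 \right)} d = 6 \left(-3 + 1^{2} + 4 \left(-4\right)\right) i = 6 \left(-3 + 1 - 16\right) i = 6 \left(-18\right) i = - 108 i$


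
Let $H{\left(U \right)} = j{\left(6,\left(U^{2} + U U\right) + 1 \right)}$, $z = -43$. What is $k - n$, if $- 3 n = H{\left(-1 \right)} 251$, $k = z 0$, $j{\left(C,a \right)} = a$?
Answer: $251$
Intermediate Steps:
$H{\left(U \right)} = 1 + 2 U^{2}$ ($H{\left(U \right)} = \left(U^{2} + U U\right) + 1 = \left(U^{2} + U^{2}\right) + 1 = 2 U^{2} + 1 = 1 + 2 U^{2}$)
$k = 0$ ($k = \left(-43\right) 0 = 0$)
$n = -251$ ($n = - \frac{\left(1 + 2 \left(-1\right)^{2}\right) 251}{3} = - \frac{\left(1 + 2 \cdot 1\right) 251}{3} = - \frac{\left(1 + 2\right) 251}{3} = - \frac{3 \cdot 251}{3} = \left(- \frac{1}{3}\right) 753 = -251$)
$k - n = 0 - -251 = 0 + 251 = 251$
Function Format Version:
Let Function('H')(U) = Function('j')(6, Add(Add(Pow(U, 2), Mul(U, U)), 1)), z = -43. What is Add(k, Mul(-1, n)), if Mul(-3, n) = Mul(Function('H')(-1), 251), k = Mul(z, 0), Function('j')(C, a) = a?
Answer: 251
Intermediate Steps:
Function('H')(U) = Add(1, Mul(2, Pow(U, 2))) (Function('H')(U) = Add(Add(Pow(U, 2), Mul(U, U)), 1) = Add(Add(Pow(U, 2), Pow(U, 2)), 1) = Add(Mul(2, Pow(U, 2)), 1) = Add(1, Mul(2, Pow(U, 2))))
k = 0 (k = Mul(-43, 0) = 0)
n = -251 (n = Mul(Rational(-1, 3), Mul(Add(1, Mul(2, Pow(-1, 2))), 251)) = Mul(Rational(-1, 3), Mul(Add(1, Mul(2, 1)), 251)) = Mul(Rational(-1, 3), Mul(Add(1, 2), 251)) = Mul(Rational(-1, 3), Mul(3, 251)) = Mul(Rational(-1, 3), 753) = -251)
Add(k, Mul(-1, n)) = Add(0, Mul(-1, -251)) = Add(0, 251) = 251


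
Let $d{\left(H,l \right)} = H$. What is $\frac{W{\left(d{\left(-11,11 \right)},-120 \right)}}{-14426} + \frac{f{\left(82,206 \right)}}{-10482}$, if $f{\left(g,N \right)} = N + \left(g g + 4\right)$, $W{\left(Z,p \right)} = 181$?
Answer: $- \frac{50963563}{75606666} \approx -0.67406$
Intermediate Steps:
$f{\left(g,N \right)} = 4 + N + g^{2}$ ($f{\left(g,N \right)} = N + \left(g^{2} + 4\right) = N + \left(4 + g^{2}\right) = 4 + N + g^{2}$)
$\frac{W{\left(d{\left(-11,11 \right)},-120 \right)}}{-14426} + \frac{f{\left(82,206 \right)}}{-10482} = \frac{181}{-14426} + \frac{4 + 206 + 82^{2}}{-10482} = 181 \left(- \frac{1}{14426}\right) + \left(4 + 206 + 6724\right) \left(- \frac{1}{10482}\right) = - \frac{181}{14426} + 6934 \left(- \frac{1}{10482}\right) = - \frac{181}{14426} - \frac{3467}{5241} = - \frac{50963563}{75606666}$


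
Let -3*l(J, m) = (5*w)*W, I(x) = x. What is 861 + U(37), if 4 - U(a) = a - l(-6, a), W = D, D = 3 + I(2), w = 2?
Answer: 2434/3 ≈ 811.33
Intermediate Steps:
D = 5 (D = 3 + 2 = 5)
W = 5
l(J, m) = -50/3 (l(J, m) = -5*2*5/3 = -10*5/3 = -⅓*50 = -50/3)
U(a) = -38/3 - a (U(a) = 4 - (a - 1*(-50/3)) = 4 - (a + 50/3) = 4 - (50/3 + a) = 4 + (-50/3 - a) = -38/3 - a)
861 + U(37) = 861 + (-38/3 - 1*37) = 861 + (-38/3 - 37) = 861 - 149/3 = 2434/3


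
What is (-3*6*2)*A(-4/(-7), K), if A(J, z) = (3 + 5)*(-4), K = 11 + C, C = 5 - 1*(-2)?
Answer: 1152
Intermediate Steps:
C = 7 (C = 5 + 2 = 7)
K = 18 (K = 11 + 7 = 18)
A(J, z) = -32 (A(J, z) = 8*(-4) = -32)
(-3*6*2)*A(-4/(-7), K) = (-3*6*2)*(-32) = -18*2*(-32) = -36*(-32) = 1152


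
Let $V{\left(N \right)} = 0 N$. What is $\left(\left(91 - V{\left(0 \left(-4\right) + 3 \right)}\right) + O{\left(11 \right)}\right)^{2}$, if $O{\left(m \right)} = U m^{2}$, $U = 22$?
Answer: $7579009$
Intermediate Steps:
$V{\left(N \right)} = 0$
$O{\left(m \right)} = 22 m^{2}$
$\left(\left(91 - V{\left(0 \left(-4\right) + 3 \right)}\right) + O{\left(11 \right)}\right)^{2} = \left(\left(91 - 0\right) + 22 \cdot 11^{2}\right)^{2} = \left(\left(91 + 0\right) + 22 \cdot 121\right)^{2} = \left(91 + 2662\right)^{2} = 2753^{2} = 7579009$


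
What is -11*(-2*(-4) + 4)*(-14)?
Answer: 1848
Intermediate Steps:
-11*(-2*(-4) + 4)*(-14) = -11*(8 + 4)*(-14) = -11*12*(-14) = -132*(-14) = 1848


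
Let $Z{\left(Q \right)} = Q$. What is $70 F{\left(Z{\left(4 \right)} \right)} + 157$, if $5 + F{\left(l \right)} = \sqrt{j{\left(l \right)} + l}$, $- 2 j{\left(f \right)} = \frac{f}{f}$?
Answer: $-193 + 35 \sqrt{14} \approx -62.042$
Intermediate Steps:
$j{\left(f \right)} = - \frac{1}{2}$ ($j{\left(f \right)} = - \frac{f \frac{1}{f}}{2} = \left(- \frac{1}{2}\right) 1 = - \frac{1}{2}$)
$F{\left(l \right)} = -5 + \sqrt{- \frac{1}{2} + l}$
$70 F{\left(Z{\left(4 \right)} \right)} + 157 = 70 \left(-5 + \frac{\sqrt{-2 + 4 \cdot 4}}{2}\right) + 157 = 70 \left(-5 + \frac{\sqrt{-2 + 16}}{2}\right) + 157 = 70 \left(-5 + \frac{\sqrt{14}}{2}\right) + 157 = \left(-350 + 35 \sqrt{14}\right) + 157 = -193 + 35 \sqrt{14}$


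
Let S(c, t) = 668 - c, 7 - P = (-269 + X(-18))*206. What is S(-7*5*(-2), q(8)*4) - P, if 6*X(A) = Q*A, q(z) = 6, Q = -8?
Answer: -49879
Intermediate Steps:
X(A) = -4*A/3 (X(A) = (-8*A)/6 = -4*A/3)
P = 50477 (P = 7 - (-269 - 4/3*(-18))*206 = 7 - (-269 + 24)*206 = 7 - (-245)*206 = 7 - 1*(-50470) = 7 + 50470 = 50477)
S(-7*5*(-2), q(8)*4) - P = (668 - (-7*5)*(-2)) - 1*50477 = (668 - (-35)*(-2)) - 50477 = (668 - 1*70) - 50477 = (668 - 70) - 50477 = 598 - 50477 = -49879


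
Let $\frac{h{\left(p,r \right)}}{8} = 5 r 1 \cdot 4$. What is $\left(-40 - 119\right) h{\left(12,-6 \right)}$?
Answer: $152640$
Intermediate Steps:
$h{\left(p,r \right)} = 160 r$ ($h{\left(p,r \right)} = 8 \cdot 5 r 1 \cdot 4 = 8 \cdot 5 r 4 = 8 \cdot 20 r = 160 r$)
$\left(-40 - 119\right) h{\left(12,-6 \right)} = \left(-40 - 119\right) 160 \left(-6\right) = \left(-159\right) \left(-960\right) = 152640$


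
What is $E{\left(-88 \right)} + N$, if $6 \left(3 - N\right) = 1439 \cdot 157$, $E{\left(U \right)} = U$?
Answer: $- \frac{226433}{6} \approx -37739.0$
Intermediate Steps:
$N = - \frac{225905}{6}$ ($N = 3 - \frac{1439 \cdot 157}{6} = 3 - \frac{225923}{6} = - \frac{225905}{6} \approx -37651.0$)
$E{\left(-88 \right)} + N = -88 - \frac{225905}{6} = - \frac{226433}{6}$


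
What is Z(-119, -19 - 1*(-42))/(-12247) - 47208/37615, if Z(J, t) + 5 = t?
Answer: -578833446/460670905 ≈ -1.2565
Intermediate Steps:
Z(J, t) = -5 + t
Z(-119, -19 - 1*(-42))/(-12247) - 47208/37615 = (-5 + (-19 - 1*(-42)))/(-12247) - 47208/37615 = (-5 + (-19 + 42))*(-1/12247) - 47208*1/37615 = (-5 + 23)*(-1/12247) - 47208/37615 = 18*(-1/12247) - 47208/37615 = -18/12247 - 47208/37615 = -578833446/460670905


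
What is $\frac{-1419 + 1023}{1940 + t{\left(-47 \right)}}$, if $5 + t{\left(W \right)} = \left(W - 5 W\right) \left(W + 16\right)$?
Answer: $\frac{396}{3893} \approx 0.10172$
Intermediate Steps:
$t{\left(W \right)} = -5 - 4 W \left(16 + W\right)$ ($t{\left(W \right)} = -5 + \left(W - 5 W\right) \left(W + 16\right) = -5 + - 4 W \left(16 + W\right) = -5 - 4 W \left(16 + W\right)$)
$\frac{-1419 + 1023}{1940 + t{\left(-47 \right)}} = \frac{-1419 + 1023}{1940 - \left(-3003 + 8836\right)} = - \frac{396}{1940 - 5833} = - \frac{396}{-3893} = \left(-396\right) \left(- \frac{1}{3893}\right) = \frac{396}{3893}$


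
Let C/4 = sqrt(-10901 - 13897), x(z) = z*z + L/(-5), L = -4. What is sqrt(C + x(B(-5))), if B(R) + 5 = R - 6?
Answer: 2*sqrt(1605 + 25*I*sqrt(24798))/5 ≈ 21.645 + 14.55*I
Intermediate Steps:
B(R) = -11 + R (B(R) = -5 + (R - 6) = -5 + (-6 + R) = -11 + R)
x(z) = 4/5 + z**2 (x(z) = z*z - 4/(-5) = z**2 - 4*(-1/5) = z**2 + 4/5 = 4/5 + z**2)
C = 4*I*sqrt(24798) (C = 4*sqrt(-10901 - 13897) = 4*sqrt(-24798) = 4*(I*sqrt(24798)) = 4*I*sqrt(24798) ≈ 629.9*I)
sqrt(C + x(B(-5))) = sqrt(4*I*sqrt(24798) + (4/5 + (-11 - 5)**2)) = sqrt(4*I*sqrt(24798) + (4/5 + (-16)**2)) = sqrt(4*I*sqrt(24798) + (4/5 + 256)) = sqrt(4*I*sqrt(24798) + 1284/5) = sqrt(1284/5 + 4*I*sqrt(24798))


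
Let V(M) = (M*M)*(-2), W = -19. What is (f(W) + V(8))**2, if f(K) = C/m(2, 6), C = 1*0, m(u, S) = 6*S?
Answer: 16384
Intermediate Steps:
C = 0
V(M) = -2*M**2 (V(M) = M**2*(-2) = -2*M**2)
f(K) = 0 (f(K) = 0/((6*6)) = 0/36 = 0*(1/36) = 0)
(f(W) + V(8))**2 = (0 - 2*8**2)**2 = (0 - 2*64)**2 = (0 - 128)**2 = (-128)**2 = 16384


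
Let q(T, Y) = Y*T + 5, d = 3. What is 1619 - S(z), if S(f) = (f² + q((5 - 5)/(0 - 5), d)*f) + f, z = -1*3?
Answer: 1628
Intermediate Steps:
z = -3
q(T, Y) = 5 + T*Y (q(T, Y) = T*Y + 5 = 5 + T*Y)
S(f) = f² + 6*f (S(f) = (f² + (5 + ((5 - 5)/(0 - 5))*3)*f) + f = (f² + (5 + (0/(-5))*3)*f) + f = (f² + (5 + (0*(-⅕))*3)*f) + f = (f² + (5 + 0*3)*f) + f = (f² + (5 + 0)*f) + f = (f² + 5*f) + f = f² + 6*f)
1619 - S(z) = 1619 - (-3)*(6 - 3) = 1619 - (-3)*3 = 1619 - 1*(-9) = 1619 + 9 = 1628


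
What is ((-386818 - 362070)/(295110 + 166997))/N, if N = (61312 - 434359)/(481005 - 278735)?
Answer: 151477575760/172387630029 ≈ 0.87870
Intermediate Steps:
N = -373047/202270 ≈ -1.8443
((-386818 - 362070)/(295110 + 166997))/N = ((-386818 - 362070)/(295110 + 166997))/(-373047/202270) = -748888/462107*(-202270/373047) = 151477575760/172387630029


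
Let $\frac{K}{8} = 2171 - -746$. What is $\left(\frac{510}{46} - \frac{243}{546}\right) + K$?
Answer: $\frac{97729043}{4186} \approx 23347.0$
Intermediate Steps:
$K = 23336$ ($K = 8 \left(2171 - -746\right) = 8 \left(2171 + 746\right) = 8 \cdot 2917 = 23336$)
$\left(\frac{510}{46} - \frac{243}{546}\right) + K = \left(\frac{510}{46} - \frac{243}{546}\right) + 23336 = \left(510 \cdot \frac{1}{46} - \frac{81}{182}\right) + 23336 = \left(\frac{255}{23} - \frac{81}{182}\right) + 23336 = \frac{44547}{4186} + 23336 = \frac{97729043}{4186}$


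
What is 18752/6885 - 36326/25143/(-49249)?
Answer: 455298907274/167166126945 ≈ 2.7236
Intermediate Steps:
18752/6885 - 36326/25143/(-49249) = 18752*(1/6885) - 36326*1/25143*(-1/49249) = 18752/6885 - 36326/25143*(-1/49249) = 18752/6885 + 36326/1238267607 = 455298907274/167166126945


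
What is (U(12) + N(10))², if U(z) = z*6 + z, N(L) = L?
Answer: 8836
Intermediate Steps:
U(z) = 7*z (U(z) = 6*z + z = 7*z)
(U(12) + N(10))² = (7*12 + 10)² = (84 + 10)² = 94² = 8836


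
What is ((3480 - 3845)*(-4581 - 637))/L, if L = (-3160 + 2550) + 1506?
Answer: 952285/448 ≈ 2125.6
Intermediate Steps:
L = 896 (L = -610 + 1506 = 896)
((3480 - 3845)*(-4581 - 637))/L = ((3480 - 3845)*(-4581 - 637))/896 = -365*(-5218)*(1/896) = 1904570*(1/896) = 952285/448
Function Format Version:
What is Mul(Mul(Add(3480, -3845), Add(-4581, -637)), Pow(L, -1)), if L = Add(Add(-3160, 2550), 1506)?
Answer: Rational(952285, 448) ≈ 2125.6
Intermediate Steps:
L = 896 (L = Add(-610, 1506) = 896)
Mul(Mul(Add(3480, -3845), Add(-4581, -637)), Pow(L, -1)) = Mul(Mul(Add(3480, -3845), Add(-4581, -637)), Pow(896, -1)) = Mul(Mul(-365, -5218), Rational(1, 896)) = Mul(1904570, Rational(1, 896)) = Rational(952285, 448)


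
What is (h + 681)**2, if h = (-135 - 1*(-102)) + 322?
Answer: 940900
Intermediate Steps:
h = 289 (h = (-135 + 102) + 322 = -33 + 322 = 289)
(h + 681)**2 = (289 + 681)**2 = 970**2 = 940900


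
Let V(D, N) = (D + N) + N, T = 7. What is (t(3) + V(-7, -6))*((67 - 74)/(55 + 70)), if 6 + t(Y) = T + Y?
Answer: 21/25 ≈ 0.84000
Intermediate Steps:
V(D, N) = D + 2*N
t(Y) = 1 + Y (t(Y) = -6 + (7 + Y) = 1 + Y)
(t(3) + V(-7, -6))*((67 - 74)/(55 + 70)) = ((1 + 3) + (-7 + 2*(-6)))*((67 - 74)/(55 + 70)) = (4 + (-7 - 12))*(-7/125) = (4 - 19)*(-7*1/125) = -15*(-7/125) = 21/25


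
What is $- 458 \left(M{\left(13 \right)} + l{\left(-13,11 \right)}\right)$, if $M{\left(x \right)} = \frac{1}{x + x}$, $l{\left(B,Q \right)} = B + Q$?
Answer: $\frac{11679}{13} \approx 898.38$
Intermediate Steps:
$M{\left(x \right)} = \frac{1}{2 x}$
$- 458 \left(M{\left(13 \right)} + l{\left(-13,11 \right)}\right) = - 458 \left(\frac{1}{2 \cdot 13} + \left(-13 + 11\right)\right) = - 458 \left(\frac{1}{2} \cdot \frac{1}{13} - 2\right) = - 458 \left(\frac{1}{26} - 2\right) = \left(-458\right) \left(- \frac{51}{26}\right) = \frac{11679}{13}$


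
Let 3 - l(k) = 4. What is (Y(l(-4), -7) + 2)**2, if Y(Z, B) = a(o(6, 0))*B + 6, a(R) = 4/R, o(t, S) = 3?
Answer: 16/9 ≈ 1.7778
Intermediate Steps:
l(k) = -1 (l(k) = 3 - 1*4 = 3 - 4 = -1)
Y(Z, B) = 6 + 4*B/3 (Y(Z, B) = (4/3)*B + 6 = (4*(1/3))*B + 6 = 4*B/3 + 6 = 6 + 4*B/3)
(Y(l(-4), -7) + 2)**2 = ((6 + (4/3)*(-7)) + 2)**2 = ((6 - 28/3) + 2)**2 = (-10/3 + 2)**2 = (-4/3)**2 = 16/9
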